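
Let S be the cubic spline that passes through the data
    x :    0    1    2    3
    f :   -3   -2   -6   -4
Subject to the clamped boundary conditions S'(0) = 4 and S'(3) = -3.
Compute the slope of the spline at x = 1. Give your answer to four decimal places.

-3.2667

Write M_i for S''(x_i). With h_i = 1, 1, 1 and divided differences Δ_i = 1, -4, 2, the continuity of S' gives the tridiagonal system
  1·M_0 + 4·M_1 + 1·M_2 = 6(Δ_1 - Δ_0) = -30
  1·M_1 + 4·M_2 + 1·M_3 = 6(Δ_2 - Δ_1) = 36
Clamped end conditions give two more equations: 2h_0·M_0 + h_0·M_1 = 6(Δ_0 - S'(0)) = -18 and h_2·M_2 + 2h_2·M_3 = 6(S'(3) - Δ_2) = -30.
Hence M_0 = -52/15, M_1 = -166/15, M_2 = 266/15, M_3 = -358/15.
On [1, 2], S'(x) = b_1 + 2c_1·(x - 1) + 3d_1·(x - 1)² with b_1 = Δ_1 - h_1(2M_1 + M_2)/6 = -49/15, c_1 = M_1/2 = -83/15, d_1 = (M_2 - M_1)/(6h_1) = 24/5. So S'(1) = -49/15.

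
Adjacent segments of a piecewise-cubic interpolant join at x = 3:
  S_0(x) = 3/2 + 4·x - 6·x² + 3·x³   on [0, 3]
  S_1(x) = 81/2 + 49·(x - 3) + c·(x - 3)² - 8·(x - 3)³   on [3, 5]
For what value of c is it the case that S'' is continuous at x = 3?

S_0''(x) = -12 + 18·x, so S_0''(3) = 42. On the right, S_1''(3) = 2c, so c = 21.

21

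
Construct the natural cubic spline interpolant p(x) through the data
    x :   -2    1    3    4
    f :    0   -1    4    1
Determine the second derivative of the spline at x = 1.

3

Let M_i = p''(x_i). Step sizes h_i = 3, 2, 1; slopes of the chords Δ_i = (y_(i+1) - y_i)/h_i = -1/3, 5/2, -3.
  3·M_0 + 10·M_1 + 2·M_2 = 6(Δ_1 - Δ_0) = 17
  2·M_1 + 6·M_2 + 1·M_3 = 6(Δ_2 - Δ_1) = -33
Natural end conditions: M_0 = M_3 = 0.
Hence M_0 = 0, M_1 = 3, M_2 = -13/2, M_3 = 0.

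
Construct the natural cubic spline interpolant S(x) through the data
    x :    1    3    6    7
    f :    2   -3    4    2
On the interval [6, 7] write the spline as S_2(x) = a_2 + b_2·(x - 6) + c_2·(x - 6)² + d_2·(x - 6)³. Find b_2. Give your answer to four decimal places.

Put m_i = S'' at the i-th knot. Here h = (2, 3, 1) and Δ = (-5/2, 7/3, -2), so the interior equations h_(i-1)·m_(i-1) + 2(h_(i-1)+h_i)·m_i + h_i·m_(i+1) = 6(Δ_i − Δ_(i-1)) read
  2·m_0 + 10·m_1 + 3·m_2 = 6(Δ_1 - Δ_0) = 29
  3·m_1 + 8·m_2 + 1·m_3 = 6(Δ_2 - Δ_1) = -26
Natural end conditions: m_0 = m_3 = 0.
Solving the tridiagonal system: m_0 = 0, m_1 = 310/71, m_2 = -347/71, m_3 = 0.
On [6, 7], with S_2(x) = a_2 + b_2·(x - 6) + c_2·(x - 6)² + d_2·(x - 6)³: c_2 = m_2/2 = -347/142, d_2 = (m_3 - m_2)/(6h_2) = 347/426, b_2 = Δ_2 - h_2(2m_2 + m_3)/6 = -79/213.

-0.3709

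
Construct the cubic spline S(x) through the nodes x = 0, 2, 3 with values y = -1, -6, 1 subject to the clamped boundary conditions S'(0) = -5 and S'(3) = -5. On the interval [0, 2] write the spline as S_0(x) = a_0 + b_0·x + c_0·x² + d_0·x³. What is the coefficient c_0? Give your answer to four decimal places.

-2.8750

Write m_i for S''(x_i). With h_i = 2, 1 and divided differences Δ_i = -5/2, 7, the continuity of S' gives the tridiagonal system
  2·m_0 + 6·m_1 + 1·m_2 = 6(Δ_1 - Δ_0) = 57
Clamped end conditions give two more equations: 2h_0·m_0 + h_0·m_1 = 6(Δ_0 - S'(0)) = 15 and h_1·m_1 + 2h_1·m_2 = 6(S'(3) - Δ_1) = -72.
Solving the tridiagonal system: m_0 = -23/4, m_1 = 19, m_2 = -91/2.
On [0, 2], with S_0(x) = a_0 + b_0·x + c_0·x² + d_0·x³: c_0 = m_0/2 = -23/8, d_0 = (m_1 - m_0)/(6h_0) = 33/16, b_0 = Δ_0 - h_0(2m_0 + m_1)/6 = -5.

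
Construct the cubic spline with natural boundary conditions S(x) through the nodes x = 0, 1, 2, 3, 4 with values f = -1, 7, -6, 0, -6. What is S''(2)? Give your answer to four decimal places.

With M_i denoting the second derivative at x_i, h_i = 1, 1, 1, 1, and Δ_i = (y_(i+1) − y_i)/h_i = 8, -13, 6, -6:
  1·M_0 + 4·M_1 + 1·M_2 = 6(Δ_1 - Δ_0) = -126
  1·M_1 + 4·M_2 + 1·M_3 = 6(Δ_2 - Δ_1) = 114
  1·M_2 + 4·M_3 + 1·M_4 = 6(Δ_3 - Δ_2) = -72
Natural end conditions: M_0 = M_4 = 0.
Forward elimination and back-substitution give M_0 = 0, M_1 = -1209/28, M_2 = 327/7, M_3 = -831/28, M_4 = 0.

46.7143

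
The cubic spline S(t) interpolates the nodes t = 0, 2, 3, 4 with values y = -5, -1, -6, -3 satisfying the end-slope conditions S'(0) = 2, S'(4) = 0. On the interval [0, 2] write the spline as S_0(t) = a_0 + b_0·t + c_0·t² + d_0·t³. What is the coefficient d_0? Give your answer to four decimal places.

Let σ_i = S''(x_i). Step sizes h_i = 2, 1, 1; slopes of the chords Δ_i = (y_(i+1) - y_i)/h_i = 2, -5, 3.
  2·σ_0 + 6·σ_1 + 1·σ_2 = 6(Δ_1 - Δ_0) = -42
  1·σ_1 + 4·σ_2 + 1·σ_3 = 6(Δ_2 - Δ_1) = 48
Clamped end conditions give two more equations: 2h_0·σ_0 + h_0·σ_1 = 6(Δ_0 - S'(0)) = 0 and h_2·σ_2 + 2h_2·σ_3 = 6(S'(4) - Δ_2) = -18.
Hence σ_0 = 68/11, σ_1 = -136/11, σ_2 = 218/11, σ_3 = -208/11.
On [0, 2], with S_0(t) = a_0 + b_0·t + c_0·t² + d_0·t³: c_0 = σ_0/2 = 34/11, d_0 = (σ_1 - σ_0)/(6h_0) = -17/11, b_0 = Δ_0 - h_0(2σ_0 + σ_1)/6 = 2.

-1.5455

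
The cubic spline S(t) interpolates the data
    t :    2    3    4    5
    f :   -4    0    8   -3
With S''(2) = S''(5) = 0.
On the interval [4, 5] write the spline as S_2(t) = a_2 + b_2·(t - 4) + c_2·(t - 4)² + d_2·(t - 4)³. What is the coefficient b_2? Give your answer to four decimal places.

-0.3333

Put m_i = S'' at the i-th knot. Here h = (1, 1, 1) and Δ = (4, 8, -11), so the interior equations h_(i-1)·m_(i-1) + 2(h_(i-1)+h_i)·m_i + h_i·m_(i+1) = 6(Δ_i − Δ_(i-1)) read
  1·m_0 + 4·m_1 + 1·m_2 = 6(Δ_1 - Δ_0) = 24
  1·m_1 + 4·m_2 + 1·m_3 = 6(Δ_2 - Δ_1) = -114
Natural end conditions: m_0 = m_3 = 0.
Solving: m_0 = 0, m_1 = 14, m_2 = -32, m_3 = 0.
On [4, 5], with S_2(t) = a_2 + b_2·(t - 4) + c_2·(t - 4)² + d_2·(t - 4)³: c_2 = m_2/2 = -16, d_2 = (m_3 - m_2)/(6h_2) = 16/3, b_2 = Δ_2 - h_2(2m_2 + m_3)/6 = -1/3.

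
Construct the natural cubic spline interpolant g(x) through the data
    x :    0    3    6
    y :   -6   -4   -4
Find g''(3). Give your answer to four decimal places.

With m_i denoting the second derivative at x_i, h_i = 3, 3, and Δ_i = (y_(i+1) − y_i)/h_i = 2/3, 0:
  3·m_0 + 12·m_1 + 3·m_2 = 6(Δ_1 - Δ_0) = -4
Natural end conditions: m_0 = m_2 = 0.
Solving the tridiagonal system: m_0 = 0, m_1 = -1/3, m_2 = 0.

-0.3333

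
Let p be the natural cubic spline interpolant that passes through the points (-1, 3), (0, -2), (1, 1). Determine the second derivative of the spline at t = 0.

Put σ_i = p'' at the i-th knot. Here h = (1, 1) and Δ = (-5, 3), so the interior equations h_(i-1)·σ_(i-1) + 2(h_(i-1)+h_i)·σ_i + h_i·σ_(i+1) = 6(Δ_i − Δ_(i-1)) read
  1·σ_0 + 4·σ_1 + 1·σ_2 = 6(Δ_1 - Δ_0) = 48
Natural end conditions: σ_0 = σ_2 = 0.
Solving the tridiagonal system: σ_0 = 0, σ_1 = 12, σ_2 = 0.

12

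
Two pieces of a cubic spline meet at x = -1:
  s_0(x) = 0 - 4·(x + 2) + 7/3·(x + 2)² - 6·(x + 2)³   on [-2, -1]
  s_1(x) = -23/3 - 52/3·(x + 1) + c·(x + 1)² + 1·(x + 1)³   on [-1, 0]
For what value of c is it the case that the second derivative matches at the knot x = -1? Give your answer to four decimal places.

s_0''(x) = 14/3 - 36·(x + 2), so s_0''(-1) = -94/3. On the right, s_1''(-1) = 2c, so c = -47/3.

-15.6667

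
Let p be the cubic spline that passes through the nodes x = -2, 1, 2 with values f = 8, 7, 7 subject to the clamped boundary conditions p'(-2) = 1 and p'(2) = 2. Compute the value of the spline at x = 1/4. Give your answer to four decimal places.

Let m_i = p''(x_i). Step sizes h_i = 3, 1; slopes of the chords Δ_i = (y_(i+1) - y_i)/h_i = -1/3, 0.
  3·m_0 + 8·m_1 + 1·m_2 = 6(Δ_1 - Δ_0) = 2
Clamped end conditions give two more equations: 2h_0·m_0 + h_0·m_1 = 6(Δ_0 - p'(-2)) = -8 and h_1·m_1 + 2h_1·m_2 = 6(p'(2) - Δ_1) = 12.
Solving: m_0 = -4/3, m_1 = 0, m_2 = 6.
On [-2, 1], p(x) = 8 + 1·(x + 2) - 2/3·(x + 2)² + 2/27·(x + 2)³.
With (x + 2) = 9/4: p(1/4) = 247/32.

7.7188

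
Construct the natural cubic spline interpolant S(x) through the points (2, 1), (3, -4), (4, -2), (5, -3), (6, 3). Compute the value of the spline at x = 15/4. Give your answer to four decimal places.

-2.4096

With M_i denoting the second derivative at x_i, h_i = 1, 1, 1, 1, and Δ_i = (y_(i+1) − y_i)/h_i = -5, 2, -1, 6:
  1·M_0 + 4·M_1 + 1·M_2 = 6(Δ_1 - Δ_0) = 42
  1·M_1 + 4·M_2 + 1·M_3 = 6(Δ_2 - Δ_1) = -18
  1·M_2 + 4·M_3 + 1·M_4 = 6(Δ_3 - Δ_2) = 42
Natural end conditions: M_0 = M_4 = 0.
Solving the tridiagonal system: M_0 = 0, M_1 = 93/7, M_2 = -78/7, M_3 = 93/7, M_4 = 0.
On [3, 4], S(x) = -4 - 4/7·(x - 3) + 93/14·(x - 3)² - 57/14·(x - 3)³.
With (x - 3) = 3/4: S(15/4) = -2159/896.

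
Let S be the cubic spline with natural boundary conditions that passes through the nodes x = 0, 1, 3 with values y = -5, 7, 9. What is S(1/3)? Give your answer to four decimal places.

Let σ_i = S''(x_i). Step sizes h_i = 1, 2; slopes of the chords Δ_i = (y_(i+1) - y_i)/h_i = 12, 1.
  1·σ_0 + 6·σ_1 + 2·σ_2 = 6(Δ_1 - Δ_0) = -66
Natural end conditions: σ_0 = σ_2 = 0.
Solving the tridiagonal system: σ_0 = 0, σ_1 = -11, σ_2 = 0.
On [0, 1], S(x) = -5 + 83/6·x + 0·x² - 11/6·x³.
With x = 1/3: S(1/3) = -37/81.

-0.4568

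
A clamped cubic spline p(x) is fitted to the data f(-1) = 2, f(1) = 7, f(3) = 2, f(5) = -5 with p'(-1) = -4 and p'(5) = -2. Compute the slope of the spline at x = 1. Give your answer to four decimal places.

Put m_i = p'' at the i-th knot. Here h = (2, 2, 2) and Δ = (5/2, -5/2, -7/2), so the interior equations h_(i-1)·m_(i-1) + 2(h_(i-1)+h_i)·m_i + h_i·m_(i+1) = 6(Δ_i − Δ_(i-1)) read
  2·m_0 + 8·m_1 + 2·m_2 = 6(Δ_1 - Δ_0) = -30
  2·m_1 + 8·m_2 + 2·m_3 = 6(Δ_2 - Δ_1) = -6
Clamped end conditions give two more equations: 2h_0·m_0 + h_0·m_1 = 6(Δ_0 - p'(-1)) = 39 and h_2·m_2 + 2h_2·m_3 = 6(p'(5) - Δ_2) = 9.
Forward elimination and back-substitution give m_0 = 401/30, m_1 = -217/30, m_2 = 17/30, m_3 = 59/30.
On [1, 3], p'(x) = b_1 + 2c_1·(x - 1) + 3d_1·(x - 1)² with b_1 = Δ_1 - h_1(2m_1 + m_2)/6 = 32/15, c_1 = m_1/2 = -217/60, d_1 = (m_2 - m_1)/(6h_1) = 13/20. So p'(1) = 32/15.

2.1333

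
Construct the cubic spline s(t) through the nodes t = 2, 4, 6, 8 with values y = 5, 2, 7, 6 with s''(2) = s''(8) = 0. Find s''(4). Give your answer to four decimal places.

Write σ_i for s''(x_i). With h_i = 2, 2, 2 and divided differences Δ_i = -3/2, 5/2, -1/2, the continuity of s' gives the tridiagonal system
  2·σ_0 + 8·σ_1 + 2·σ_2 = 6(Δ_1 - Δ_0) = 24
  2·σ_1 + 8·σ_2 + 2·σ_3 = 6(Δ_2 - Δ_1) = -18
Natural end conditions: σ_0 = σ_3 = 0.
Forward elimination and back-substitution give σ_0 = 0, σ_1 = 19/5, σ_2 = -16/5, σ_3 = 0.

3.8000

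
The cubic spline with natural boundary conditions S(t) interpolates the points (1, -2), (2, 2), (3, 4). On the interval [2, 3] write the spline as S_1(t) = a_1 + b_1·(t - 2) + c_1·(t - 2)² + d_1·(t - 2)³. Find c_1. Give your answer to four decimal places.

-1.5000

Write M_i for S''(x_i). With h_i = 1, 1 and divided differences Δ_i = 4, 2, the continuity of S' gives the tridiagonal system
  1·M_0 + 4·M_1 + 1·M_2 = 6(Δ_1 - Δ_0) = -12
Natural end conditions: M_0 = M_2 = 0.
Solving the tridiagonal system: M_0 = 0, M_1 = -3, M_2 = 0.
On [2, 3], with S_1(t) = a_1 + b_1·(t - 2) + c_1·(t - 2)² + d_1·(t - 2)³: c_1 = M_1/2 = -3/2, d_1 = (M_2 - M_1)/(6h_1) = 1/2, b_1 = Δ_1 - h_1(2M_1 + M_2)/6 = 3.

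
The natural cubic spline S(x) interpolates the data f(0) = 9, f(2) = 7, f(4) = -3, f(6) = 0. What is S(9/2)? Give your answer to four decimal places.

Write M_i for S''(x_i). With h_i = 2, 2, 2 and divided differences Δ_i = -1, -5, 3/2, the continuity of S' gives the tridiagonal system
  2·M_0 + 8·M_1 + 2·M_2 = 6(Δ_1 - Δ_0) = -24
  2·M_1 + 8·M_2 + 2·M_3 = 6(Δ_2 - Δ_1) = 39
Natural end conditions: M_0 = M_3 = 0.
Solving the tridiagonal system: M_0 = 0, M_1 = -9/2, M_2 = 6, M_3 = 0.
On [4, 6], S(x) = -3 - 5/2·(x - 4) + 3·(x - 4)² - 1/2·(x - 4)³.
With (x - 4) = 1/2: S(9/2) = -57/16.

-3.5625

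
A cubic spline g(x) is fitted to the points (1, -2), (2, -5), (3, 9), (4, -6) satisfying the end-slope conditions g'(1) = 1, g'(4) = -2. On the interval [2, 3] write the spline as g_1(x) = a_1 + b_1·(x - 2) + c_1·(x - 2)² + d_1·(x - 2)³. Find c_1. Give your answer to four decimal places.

27.2000

Put m_i = g'' at the i-th knot. Here h = (1, 1, 1) and Δ = (-3, 14, -15), so the interior equations h_(i-1)·m_(i-1) + 2(h_(i-1)+h_i)·m_i + h_i·m_(i+1) = 6(Δ_i − Δ_(i-1)) read
  1·m_0 + 4·m_1 + 1·m_2 = 6(Δ_1 - Δ_0) = 102
  1·m_1 + 4·m_2 + 1·m_3 = 6(Δ_2 - Δ_1) = -174
Clamped end conditions give two more equations: 2h_0·m_0 + h_0·m_1 = 6(Δ_0 - g'(1)) = -24 and h_2·m_2 + 2h_2·m_3 = 6(g'(4) - Δ_2) = 78.
Hence m_0 = -196/5, m_1 = 272/5, m_2 = -382/5, m_3 = 386/5.
On [2, 3], with g_1(x) = a_1 + b_1·(x - 2) + c_1·(x - 2)² + d_1·(x - 2)³: c_1 = m_1/2 = 136/5, d_1 = (m_2 - m_1)/(6h_1) = -109/5, b_1 = Δ_1 - h_1(2m_1 + m_2)/6 = 43/5.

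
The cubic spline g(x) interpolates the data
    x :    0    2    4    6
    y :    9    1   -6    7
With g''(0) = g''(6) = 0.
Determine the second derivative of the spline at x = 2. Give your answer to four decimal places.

-1.6000

Put M_i = g'' at the i-th knot. Here h = (2, 2, 2) and Δ = (-4, -7/2, 13/2), so the interior equations h_(i-1)·M_(i-1) + 2(h_(i-1)+h_i)·M_i + h_i·M_(i+1) = 6(Δ_i − Δ_(i-1)) read
  2·M_0 + 8·M_1 + 2·M_2 = 6(Δ_1 - Δ_0) = 3
  2·M_1 + 8·M_2 + 2·M_3 = 6(Δ_2 - Δ_1) = 60
Natural end conditions: M_0 = M_3 = 0.
Solving: M_0 = 0, M_1 = -8/5, M_2 = 79/10, M_3 = 0.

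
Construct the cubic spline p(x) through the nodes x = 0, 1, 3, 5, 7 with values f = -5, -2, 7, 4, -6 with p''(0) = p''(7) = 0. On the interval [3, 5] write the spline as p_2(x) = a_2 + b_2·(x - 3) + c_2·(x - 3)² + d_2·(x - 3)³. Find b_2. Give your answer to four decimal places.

Write σ_i for p''(x_i). With h_i = 1, 2, 2, 2 and divided differences Δ_i = 3, 9/2, -3/2, -5, the continuity of p' gives the tridiagonal system
  1·σ_0 + 6·σ_1 + 2·σ_2 = 6(Δ_1 - Δ_0) = 9
  2·σ_1 + 8·σ_2 + 2·σ_3 = 6(Δ_2 - Δ_1) = -36
  2·σ_2 + 8·σ_3 + 2·σ_4 = 6(Δ_3 - Δ_2) = -21
Natural end conditions: σ_0 = σ_4 = 0.
Solving the tridiagonal system: σ_0 = 0, σ_1 = 129/41, σ_2 = -405/82, σ_3 = -57/41, σ_4 = 0.
On [3, 5], with p_2(x) = a_2 + b_2·(x - 3) + c_2·(x - 3)² + d_2·(x - 3)³: c_2 = σ_2/2 = -405/164, d_2 = (σ_3 - σ_2)/(6h_2) = 97/328, b_2 = Δ_2 - h_2(2σ_2 + σ_3)/6 = 185/82.

2.2561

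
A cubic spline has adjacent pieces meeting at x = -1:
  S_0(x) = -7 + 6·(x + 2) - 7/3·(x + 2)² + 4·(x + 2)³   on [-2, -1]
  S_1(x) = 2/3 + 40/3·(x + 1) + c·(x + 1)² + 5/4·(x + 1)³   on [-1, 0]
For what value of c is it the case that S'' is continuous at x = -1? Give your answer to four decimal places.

9.6667

S_0''(x) = -14/3 + 24·(x + 2), so S_0''(-1) = 58/3. On the right, S_1''(-1) = 2c, so c = 29/3.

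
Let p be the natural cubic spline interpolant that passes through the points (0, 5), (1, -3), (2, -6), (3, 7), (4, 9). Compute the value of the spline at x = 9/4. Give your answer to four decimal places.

Put m_i = p'' at the i-th knot. Here h = (1, 1, 1, 1) and Δ = (-8, -3, 13, 2), so the interior equations h_(i-1)·m_(i-1) + 2(h_(i-1)+h_i)·m_i + h_i·m_(i+1) = 6(Δ_i − Δ_(i-1)) read
  1·m_0 + 4·m_1 + 1·m_2 = 6(Δ_1 - Δ_0) = 30
  1·m_1 + 4·m_2 + 1·m_3 = 6(Δ_2 - Δ_1) = 96
  1·m_2 + 4·m_3 + 1·m_4 = 6(Δ_3 - Δ_2) = -66
Natural end conditions: m_0 = m_4 = 0.
Solving the tridiagonal system: m_0 = 0, m_1 = 0, m_2 = 30, m_3 = -24, m_4 = 0.
On [2, 3], p(x) = -6 + 7·(x - 2) + 15·(x - 2)² - 9·(x - 2)³.
With (x - 2) = 1/4: p(9/4) = -221/64.

-3.4531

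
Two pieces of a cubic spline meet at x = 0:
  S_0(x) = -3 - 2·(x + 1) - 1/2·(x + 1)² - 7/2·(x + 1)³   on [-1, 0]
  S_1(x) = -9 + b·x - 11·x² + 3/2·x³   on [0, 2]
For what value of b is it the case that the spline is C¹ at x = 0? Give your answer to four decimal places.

S_0'(x) = -2 - 1·(x + 1) - 21/2·(x + 1)², so S_0'(0) = -27/2. On the right, S_1'(0) = b, so b = -27/2.

-13.5000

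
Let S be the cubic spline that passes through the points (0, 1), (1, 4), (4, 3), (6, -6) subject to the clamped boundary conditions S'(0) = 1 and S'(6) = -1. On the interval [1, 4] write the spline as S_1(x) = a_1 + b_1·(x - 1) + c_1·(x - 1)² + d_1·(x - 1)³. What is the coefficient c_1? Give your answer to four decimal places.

Let σ_i = S''(x_i). Step sizes h_i = 1, 3, 2; slopes of the chords Δ_i = (y_(i+1) - y_i)/h_i = 3, -1/3, -9/2.
  1·σ_0 + 8·σ_1 + 3·σ_2 = 6(Δ_1 - Δ_0) = -20
  3·σ_1 + 10·σ_2 + 2·σ_3 = 6(Δ_2 - Δ_1) = -25
Clamped end conditions give two more equations: 2h_0·σ_0 + h_0·σ_1 = 6(Δ_0 - S'(0)) = 12 and h_2·σ_2 + 2h_2·σ_3 = 6(S'(6) - Δ_2) = 21.
Forward elimination and back-substitution give σ_0 = 553/78, σ_1 = -85/39, σ_2 = -251/78, σ_3 = 535/78.
On [1, 4], with S_1(x) = a_1 + b_1·(x - 1) + c_1·(x - 1)² + d_1·(x - 1)³: c_1 = σ_1/2 = -85/78, d_1 = (σ_2 - σ_1)/(6h_1) = -3/52, b_1 = Δ_1 - h_1(2σ_1 + σ_2)/6 = 539/156.

-1.0897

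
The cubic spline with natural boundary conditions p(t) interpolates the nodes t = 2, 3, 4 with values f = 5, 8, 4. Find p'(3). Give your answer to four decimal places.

Write M_i for p''(x_i). With h_i = 1, 1 and divided differences Δ_i = 3, -4, the continuity of p' gives the tridiagonal system
  1·M_0 + 4·M_1 + 1·M_2 = 6(Δ_1 - Δ_0) = -42
Natural end conditions: M_0 = M_2 = 0.
Solving the tridiagonal system: M_0 = 0, M_1 = -21/2, M_2 = 0.
On [3, 4], p'(t) = b_1 + 2c_1·(t - 3) + 3d_1·(t - 3)² with b_1 = Δ_1 - h_1(2M_1 + M_2)/6 = -1/2, c_1 = M_1/2 = -21/4, d_1 = (M_2 - M_1)/(6h_1) = 7/4. So p'(3) = -1/2.

-0.5000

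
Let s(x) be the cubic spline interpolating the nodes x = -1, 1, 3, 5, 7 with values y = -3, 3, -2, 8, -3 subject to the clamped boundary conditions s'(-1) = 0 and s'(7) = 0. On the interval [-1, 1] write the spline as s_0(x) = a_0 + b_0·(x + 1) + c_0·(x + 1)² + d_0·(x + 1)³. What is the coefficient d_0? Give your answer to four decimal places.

Let σ_i = s''(x_i). Step sizes h_i = 2, 2, 2, 2; slopes of the chords Δ_i = (y_(i+1) - y_i)/h_i = 3, -5/2, 5, -11/2.
  2·σ_0 + 8·σ_1 + 2·σ_2 = 6(Δ_1 - Δ_0) = -33
  2·σ_1 + 8·σ_2 + 2·σ_3 = 6(Δ_2 - Δ_1) = 45
  2·σ_2 + 8·σ_3 + 2·σ_4 = 6(Δ_3 - Δ_2) = -63
Clamped end conditions give two more equations: 2h_0·σ_0 + h_0·σ_1 = 6(Δ_0 - s'(-1)) = 18 and h_3·σ_3 + 2h_3·σ_4 = 6(s'(7) - Δ_3) = 33.
Forward elimination and back-substitution give σ_0 = 513/56, σ_1 = -261/28, σ_2 = 93/8, σ_3 = -411/28, σ_4 = 873/56.
On [-1, 1], with s_0(x) = a_0 + b_0·(x + 1) + c_0·(x + 1)² + d_0·(x + 1)³: c_0 = σ_0/2 = 513/112, d_0 = (σ_1 - σ_0)/(6h_0) = -345/224, b_0 = Δ_0 - h_0(2σ_0 + σ_1)/6 = 0.

-1.5402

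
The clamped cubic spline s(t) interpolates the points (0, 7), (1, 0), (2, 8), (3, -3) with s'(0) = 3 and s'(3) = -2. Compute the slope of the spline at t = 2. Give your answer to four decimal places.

-1.8667

Let σ_i = s''(x_i). Step sizes h_i = 1, 1, 1; slopes of the chords Δ_i = (y_(i+1) - y_i)/h_i = -7, 8, -11.
  1·σ_0 + 4·σ_1 + 1·σ_2 = 6(Δ_1 - Δ_0) = 90
  1·σ_1 + 4·σ_2 + 1·σ_3 = 6(Δ_2 - Δ_1) = -114
Clamped end conditions give two more equations: 2h_0·σ_0 + h_0·σ_1 = 6(Δ_0 - s'(0)) = -60 and h_2·σ_2 + 2h_2·σ_3 = 6(s'(3) - Δ_2) = 54.
Solving: σ_0 = -824/15, σ_1 = 748/15, σ_2 = -818/15, σ_3 = 814/15.
On [2, 3], s'(t) = b_2 + 2c_2·(t - 2) + 3d_2·(t - 2)² with b_2 = Δ_2 - h_2(2σ_2 + σ_3)/6 = -28/15, c_2 = σ_2/2 = -409/15, d_2 = (σ_3 - σ_2)/(6h_2) = 272/15. So s'(2) = -28/15.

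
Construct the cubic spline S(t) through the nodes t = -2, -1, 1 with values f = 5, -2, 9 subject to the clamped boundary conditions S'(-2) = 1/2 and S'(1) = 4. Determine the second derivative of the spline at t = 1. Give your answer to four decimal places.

Write m_i for S''(x_i). With h_i = 1, 2 and divided differences Δ_i = -7, 11/2, the continuity of S' gives the tridiagonal system
  1·m_0 + 6·m_1 + 2·m_2 = 6(Δ_1 - Δ_0) = 75
Clamped end conditions give two more equations: 2h_0·m_0 + h_0·m_1 = 6(Δ_0 - S'(-2)) = -45 and h_1·m_1 + 2h_1·m_2 = 6(S'(1) - Δ_1) = -9.
Solving the tridiagonal system: m_0 = -203/6, m_1 = 68/3, m_2 = -163/12.

-13.5833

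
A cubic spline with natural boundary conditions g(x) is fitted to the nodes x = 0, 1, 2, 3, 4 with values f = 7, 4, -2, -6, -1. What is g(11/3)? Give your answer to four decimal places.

-3.3228

Write M_i for g''(x_i). With h_i = 1, 1, 1, 1 and divided differences Δ_i = -3, -6, -4, 5, the continuity of g' gives the tridiagonal system
  1·M_0 + 4·M_1 + 1·M_2 = 6(Δ_1 - Δ_0) = -18
  1·M_1 + 4·M_2 + 1·M_3 = 6(Δ_2 - Δ_1) = 12
  1·M_2 + 4·M_3 + 1·M_4 = 6(Δ_3 - Δ_2) = 54
Natural end conditions: M_0 = M_4 = 0.
Solving the tridiagonal system: M_0 = 0, M_1 = -33/7, M_2 = 6/7, M_3 = 93/7, M_4 = 0.
On [3, 4], g(x) = -6 + 4/7·(x - 3) + 93/14·(x - 3)² - 31/14·(x - 3)³.
With (x - 3) = 2/3: g(11/3) = -628/189.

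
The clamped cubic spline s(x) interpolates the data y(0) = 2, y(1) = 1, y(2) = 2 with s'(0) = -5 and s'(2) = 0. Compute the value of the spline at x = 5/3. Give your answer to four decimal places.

Write m_i for s''(x_i). With h_i = 1, 1 and divided differences Δ_i = -1, 1, the continuity of s' gives the tridiagonal system
  1·m_0 + 4·m_1 + 1·m_2 = 6(Δ_1 - Δ_0) = 12
Clamped end conditions give two more equations: 2h_0·m_0 + h_0·m_1 = 6(Δ_0 - s'(0)) = 24 and h_1·m_1 + 2h_1·m_2 = 6(s'(2) - Δ_1) = -6.
Hence m_0 = 23/2, m_1 = 1, m_2 = -7/2.
On [1, 2], s(x) = 1 + 5/4·(x - 1) + 1/2·(x - 1)² - 3/4·(x - 1)³.
With (x - 1) = 2/3: s(5/3) = 11/6.

1.8333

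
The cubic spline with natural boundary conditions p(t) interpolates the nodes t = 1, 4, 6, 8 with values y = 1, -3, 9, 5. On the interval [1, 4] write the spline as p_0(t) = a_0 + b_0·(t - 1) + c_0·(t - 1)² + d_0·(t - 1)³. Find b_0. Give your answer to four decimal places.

-4.2807

Let M_i = p''(x_i). Step sizes h_i = 3, 2, 2; slopes of the chords Δ_i = (y_(i+1) - y_i)/h_i = -4/3, 6, -2.
  3·M_0 + 10·M_1 + 2·M_2 = 6(Δ_1 - Δ_0) = 44
  2·M_1 + 8·M_2 + 2·M_3 = 6(Δ_2 - Δ_1) = -48
Natural end conditions: M_0 = M_3 = 0.
Hence M_0 = 0, M_1 = 112/19, M_2 = -142/19, M_3 = 0.
On [1, 4], with p_0(t) = a_0 + b_0·(t - 1) + c_0·(t - 1)² + d_0·(t - 1)³: c_0 = M_0/2 = 0, d_0 = (M_1 - M_0)/(6h_0) = 56/171, b_0 = Δ_0 - h_0(2M_0 + M_1)/6 = -244/57.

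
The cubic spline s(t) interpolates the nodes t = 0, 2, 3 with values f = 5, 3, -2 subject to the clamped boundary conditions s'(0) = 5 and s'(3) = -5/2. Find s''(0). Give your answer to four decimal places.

Let M_i = s''(x_i). Step sizes h_i = 2, 1; slopes of the chords Δ_i = (y_(i+1) - y_i)/h_i = -1, -5.
  2·M_0 + 6·M_1 + 1·M_2 = 6(Δ_1 - Δ_0) = -24
Clamped end conditions give two more equations: 2h_0·M_0 + h_0·M_1 = 6(Δ_0 - s'(0)) = -36 and h_1·M_1 + 2h_1·M_2 = 6(s'(3) - Δ_1) = 15.
Solving the tridiagonal system: M_0 = -15/2, M_1 = -3, M_2 = 9.

-7.5000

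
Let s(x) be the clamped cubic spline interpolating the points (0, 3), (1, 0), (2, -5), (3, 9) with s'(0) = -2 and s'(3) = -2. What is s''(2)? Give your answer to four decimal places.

With m_i denoting the second derivative at x_i, h_i = 1, 1, 1, and Δ_i = (y_(i+1) − y_i)/h_i = -3, -5, 14:
  1·m_0 + 4·m_1 + 1·m_2 = 6(Δ_1 - Δ_0) = -12
  1·m_1 + 4·m_2 + 1·m_3 = 6(Δ_2 - Δ_1) = 114
Clamped end conditions give two more equations: 2h_0·m_0 + h_0·m_1 = 6(Δ_0 - s'(0)) = -6 and h_2·m_2 + 2h_2·m_3 = 6(s'(3) - Δ_2) = -96.
Solving the tridiagonal system: m_0 = 28/5, m_1 = -86/5, m_2 = 256/5, m_3 = -368/5.

51.2000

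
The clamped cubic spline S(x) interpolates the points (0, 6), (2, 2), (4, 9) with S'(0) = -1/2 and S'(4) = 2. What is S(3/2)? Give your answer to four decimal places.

2.3672

With σ_i denoting the second derivative at x_i, h_i = 2, 2, and Δ_i = (y_(i+1) − y_i)/h_i = -2, 7/2:
  2·σ_0 + 8·σ_1 + 2·σ_2 = 6(Δ_1 - Δ_0) = 33
Clamped end conditions give two more equations: 2h_0·σ_0 + h_0·σ_1 = 6(Δ_0 - S'(0)) = -9 and h_1·σ_1 + 2h_1·σ_2 = 6(S'(4) - Δ_1) = -9.
Hence σ_0 = -23/4, σ_1 = 7, σ_2 = -23/4.
On [0, 2], S(x) = 6 - 1/2·x - 23/8·x² + 17/16·x³.
With x = 3/2: S(3/2) = 303/128.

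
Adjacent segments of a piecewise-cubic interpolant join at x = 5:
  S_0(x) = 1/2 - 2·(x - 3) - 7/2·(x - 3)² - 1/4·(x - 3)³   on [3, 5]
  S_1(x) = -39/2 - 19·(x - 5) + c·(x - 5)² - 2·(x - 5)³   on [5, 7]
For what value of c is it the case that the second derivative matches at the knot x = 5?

S_0''(x) = -7 - 3/2·(x - 3), so S_0''(5) = -10. On the right, S_1''(5) = 2c, so c = -5.

-5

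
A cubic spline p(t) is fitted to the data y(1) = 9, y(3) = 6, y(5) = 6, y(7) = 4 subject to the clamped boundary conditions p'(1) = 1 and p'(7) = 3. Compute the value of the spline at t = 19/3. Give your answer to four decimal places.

Put m_i = p'' at the i-th knot. Here h = (2, 2, 2) and Δ = (-3/2, 0, -1), so the interior equations h_(i-1)·m_(i-1) + 2(h_(i-1)+h_i)·m_i + h_i·m_(i+1) = 6(Δ_i − Δ_(i-1)) read
  2·m_0 + 8·m_1 + 2·m_2 = 6(Δ_1 - Δ_0) = 9
  2·m_1 + 8·m_2 + 2·m_3 = 6(Δ_2 - Δ_1) = -6
Clamped end conditions give two more equations: 2h_0·m_0 + h_0·m_1 = 6(Δ_0 - p'(1)) = -15 and h_2·m_2 + 2h_2·m_3 = 6(p'(7) - Δ_2) = 24.
Solving the tridiagonal system: m_0 = -163/30, m_1 = 101/30, m_2 = -53/15, m_3 = 233/30.
On [5, 7], p(t) = 6 - 37/30·(t - 5) - 53/30·(t - 5)² + 113/120·(t - 5)³.
With (t - 5) = 4/3: p(19/3) = 1396/405.

3.4469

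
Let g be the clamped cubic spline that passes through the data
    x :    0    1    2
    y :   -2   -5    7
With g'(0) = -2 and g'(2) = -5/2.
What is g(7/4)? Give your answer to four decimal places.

5.8457

Let m_i = g''(x_i). Step sizes h_i = 1, 1; slopes of the chords Δ_i = (y_(i+1) - y_i)/h_i = -3, 12.
  1·m_0 + 4·m_1 + 1·m_2 = 6(Δ_1 - Δ_0) = 90
Clamped end conditions give two more equations: 2h_0·m_0 + h_0·m_1 = 6(Δ_0 - g'(0)) = -6 and h_1·m_1 + 2h_1·m_2 = 6(g'(2) - Δ_1) = -87.
Hence m_0 = -103/4, m_1 = 91/2, m_2 = -265/4.
On [1, 2], g(x) = -5 + 63/8·(x - 1) + 91/4·(x - 1)² - 149/8·(x - 1)³.
With (x - 1) = 3/4: g(7/4) = 2993/512.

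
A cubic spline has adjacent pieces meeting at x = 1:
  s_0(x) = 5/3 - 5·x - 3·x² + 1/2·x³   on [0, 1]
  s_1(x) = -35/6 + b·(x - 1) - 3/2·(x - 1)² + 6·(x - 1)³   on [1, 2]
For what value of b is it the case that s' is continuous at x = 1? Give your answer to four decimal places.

-9.5000

s_0'(x) = -5 - 6·x + 3/2·x², so s_0'(1) = -19/2. On the right, s_1'(1) = b, so b = -19/2.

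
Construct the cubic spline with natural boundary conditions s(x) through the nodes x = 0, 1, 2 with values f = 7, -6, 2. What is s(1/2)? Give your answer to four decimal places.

-1.4688

Let σ_i = s''(x_i). Step sizes h_i = 1, 1; slopes of the chords Δ_i = (y_(i+1) - y_i)/h_i = -13, 8.
  1·σ_0 + 4·σ_1 + 1·σ_2 = 6(Δ_1 - Δ_0) = 126
Natural end conditions: σ_0 = σ_2 = 0.
Hence σ_0 = 0, σ_1 = 63/2, σ_2 = 0.
On [0, 1], s(x) = 7 - 73/4·x + 0·x² + 21/4·x³.
With x = 1/2: s(1/2) = -47/32.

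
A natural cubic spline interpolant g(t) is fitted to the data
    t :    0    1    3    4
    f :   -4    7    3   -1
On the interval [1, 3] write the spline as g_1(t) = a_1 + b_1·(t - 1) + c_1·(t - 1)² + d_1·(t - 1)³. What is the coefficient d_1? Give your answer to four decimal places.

1.3750

With m_i denoting the second derivative at x_i, h_i = 1, 2, 1, and Δ_i = (y_(i+1) − y_i)/h_i = 11, -2, -4:
  1·m_0 + 6·m_1 + 2·m_2 = 6(Δ_1 - Δ_0) = -78
  2·m_1 + 6·m_2 + 1·m_3 = 6(Δ_2 - Δ_1) = -12
Natural end conditions: m_0 = m_3 = 0.
Hence m_0 = 0, m_1 = -111/8, m_2 = 21/8, m_3 = 0.
On [1, 3], with g_1(t) = a_1 + b_1·(t - 1) + c_1·(t - 1)² + d_1·(t - 1)³: c_1 = m_1/2 = -111/16, d_1 = (m_2 - m_1)/(6h_1) = 11/8, b_1 = Δ_1 - h_1(2m_1 + m_2)/6 = 51/8.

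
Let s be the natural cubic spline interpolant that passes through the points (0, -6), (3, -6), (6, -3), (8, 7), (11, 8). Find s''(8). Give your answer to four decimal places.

-3.4350

Put m_i = s'' at the i-th knot. Here h = (3, 3, 2, 3) and Δ = (0, 1, 5, 1/3), so the interior equations h_(i-1)·m_(i-1) + 2(h_(i-1)+h_i)·m_i + h_i·m_(i+1) = 6(Δ_i − Δ_(i-1)) read
  3·m_0 + 12·m_1 + 3·m_2 = 6(Δ_1 - Δ_0) = 6
  3·m_1 + 10·m_2 + 2·m_3 = 6(Δ_2 - Δ_1) = 24
  2·m_2 + 10·m_3 + 3·m_4 = 6(Δ_3 - Δ_2) = -28
Natural end conditions: m_0 = m_4 = 0.
Solving: m_0 = 0, m_1 = -52/177, m_2 = 562/177, m_3 = -608/177, m_4 = 0.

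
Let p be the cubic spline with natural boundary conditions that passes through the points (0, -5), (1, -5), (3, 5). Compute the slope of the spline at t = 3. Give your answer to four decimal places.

6.6667

Let m_i = p''(x_i). Step sizes h_i = 1, 2; slopes of the chords Δ_i = (y_(i+1) - y_i)/h_i = 0, 5.
  1·m_0 + 6·m_1 + 2·m_2 = 6(Δ_1 - Δ_0) = 30
Natural end conditions: m_0 = m_2 = 0.
Hence m_0 = 0, m_1 = 5, m_2 = 0.
On [1, 3], p'(t) = b_1 + 2c_1·(t - 1) + 3d_1·(t - 1)² with b_1 = Δ_1 - h_1(2m_1 + m_2)/6 = 5/3, c_1 = m_1/2 = 5/2, d_1 = (m_2 - m_1)/(6h_1) = -5/12. So p'(3) = 20/3.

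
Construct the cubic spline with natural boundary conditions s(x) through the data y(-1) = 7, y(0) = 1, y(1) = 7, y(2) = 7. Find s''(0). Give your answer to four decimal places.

21.6000

With σ_i denoting the second derivative at x_i, h_i = 1, 1, 1, and Δ_i = (y_(i+1) − y_i)/h_i = -6, 6, 0:
  1·σ_0 + 4·σ_1 + 1·σ_2 = 6(Δ_1 - Δ_0) = 72
  1·σ_1 + 4·σ_2 + 1·σ_3 = 6(Δ_2 - Δ_1) = -36
Natural end conditions: σ_0 = σ_3 = 0.
Solving: σ_0 = 0, σ_1 = 108/5, σ_2 = -72/5, σ_3 = 0.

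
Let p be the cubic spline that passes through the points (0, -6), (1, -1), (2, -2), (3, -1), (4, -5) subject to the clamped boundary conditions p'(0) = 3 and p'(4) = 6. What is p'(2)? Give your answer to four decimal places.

0.4286

Let m_i = p''(x_i). Step sizes h_i = 1, 1, 1, 1; slopes of the chords Δ_i = (y_(i+1) - y_i)/h_i = 5, -1, 1, -4.
  1·m_0 + 4·m_1 + 1·m_2 = 6(Δ_1 - Δ_0) = -36
  1·m_1 + 4·m_2 + 1·m_3 = 6(Δ_2 - Δ_1) = 12
  1·m_2 + 4·m_3 + 1·m_4 = 6(Δ_3 - Δ_2) = -30
Clamped end conditions give two more equations: 2h_0·m_0 + h_0·m_1 = 6(Δ_0 - p'(0)) = 12 and h_3·m_3 + 2h_3·m_4 = 6(p'(4) - Δ_3) = 60.
Solving: m_0 = 96/7, m_1 = -108/7, m_2 = 12, m_3 = -144/7, m_4 = 282/7.
On [2, 3], p'(t) = b_2 + 2c_2·(t - 2) + 3d_2·(t - 2)² with b_2 = Δ_2 - h_2(2m_2 + m_3)/6 = 3/7, c_2 = m_2/2 = 6, d_2 = (m_3 - m_2)/(6h_2) = -38/7. So p'(2) = 3/7.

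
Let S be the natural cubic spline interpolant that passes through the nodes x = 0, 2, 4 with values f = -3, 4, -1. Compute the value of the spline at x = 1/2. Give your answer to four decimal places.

Write M_i for S''(x_i). With h_i = 2, 2 and divided differences Δ_i = 7/2, -5/2, the continuity of S' gives the tridiagonal system
  2·M_0 + 8·M_1 + 2·M_2 = 6(Δ_1 - Δ_0) = -36
Natural end conditions: M_0 = M_2 = 0.
Forward elimination and back-substitution give M_0 = 0, M_1 = -9/2, M_2 = 0.
On [0, 2], S(x) = -3 + 5·x + 0·x² - 3/8·x³.
With x = 1/2: S(1/2) = -35/64.

-0.5469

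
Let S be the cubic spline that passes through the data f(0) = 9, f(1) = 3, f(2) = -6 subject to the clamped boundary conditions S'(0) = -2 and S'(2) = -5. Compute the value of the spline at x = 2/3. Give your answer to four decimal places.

Put m_i = S'' at the i-th knot. Here h = (1, 1) and Δ = (-6, -9), so the interior equations h_(i-1)·m_(i-1) + 2(h_(i-1)+h_i)·m_i + h_i·m_(i+1) = 6(Δ_i − Δ_(i-1)) read
  1·m_0 + 4·m_1 + 1·m_2 = 6(Δ_1 - Δ_0) = -18
Clamped end conditions give two more equations: 2h_0·m_0 + h_0·m_1 = 6(Δ_0 - S'(0)) = -24 and h_1·m_1 + 2h_1·m_2 = 6(S'(2) - Δ_1) = 24.
Solving the tridiagonal system: m_0 = -9, m_1 = -6, m_2 = 15.
On [0, 1], S(x) = 9 - 2·x - 9/2·x² + 1/2·x³.
With x = 2/3: S(2/3) = 157/27.

5.8148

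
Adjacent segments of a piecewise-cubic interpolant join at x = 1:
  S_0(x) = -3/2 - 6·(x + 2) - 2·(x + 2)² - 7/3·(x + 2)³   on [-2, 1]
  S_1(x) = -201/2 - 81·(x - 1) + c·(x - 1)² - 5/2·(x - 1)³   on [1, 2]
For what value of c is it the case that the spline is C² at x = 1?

S_0''(x) = -4 - 14·(x + 2), so S_0''(1) = -46. On the right, S_1''(1) = 2c, so c = -23.

-23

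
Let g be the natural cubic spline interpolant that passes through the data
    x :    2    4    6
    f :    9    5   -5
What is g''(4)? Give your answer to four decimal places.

-2.2500

Let σ_i = g''(x_i). Step sizes h_i = 2, 2; slopes of the chords Δ_i = (y_(i+1) - y_i)/h_i = -2, -5.
  2·σ_0 + 8·σ_1 + 2·σ_2 = 6(Δ_1 - Δ_0) = -18
Natural end conditions: σ_0 = σ_2 = 0.
Solving the tridiagonal system: σ_0 = 0, σ_1 = -9/4, σ_2 = 0.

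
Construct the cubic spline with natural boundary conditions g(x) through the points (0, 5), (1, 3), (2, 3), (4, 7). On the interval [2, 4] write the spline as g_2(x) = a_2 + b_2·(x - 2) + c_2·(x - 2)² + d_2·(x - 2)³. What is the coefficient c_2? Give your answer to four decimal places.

With σ_i denoting the second derivative at x_i, h_i = 1, 1, 2, and Δ_i = (y_(i+1) − y_i)/h_i = -2, 0, 2:
  1·σ_0 + 4·σ_1 + 1·σ_2 = 6(Δ_1 - Δ_0) = 12
  1·σ_1 + 6·σ_2 + 2·σ_3 = 6(Δ_2 - Δ_1) = 12
Natural end conditions: σ_0 = σ_3 = 0.
Solving the tridiagonal system: σ_0 = 0, σ_1 = 60/23, σ_2 = 36/23, σ_3 = 0.
On [2, 4], with g_2(x) = a_2 + b_2·(x - 2) + c_2·(x - 2)² + d_2·(x - 2)³: c_2 = σ_2/2 = 18/23, d_2 = (σ_3 - σ_2)/(6h_2) = -3/23, b_2 = Δ_2 - h_2(2σ_2 + σ_3)/6 = 22/23.

0.7826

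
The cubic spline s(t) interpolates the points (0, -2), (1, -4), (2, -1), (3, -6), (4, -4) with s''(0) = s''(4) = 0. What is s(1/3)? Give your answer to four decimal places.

-3.2698

Let M_i = s''(x_i). Step sizes h_i = 1, 1, 1, 1; slopes of the chords Δ_i = (y_(i+1) - y_i)/h_i = -2, 3, -5, 2.
  1·M_0 + 4·M_1 + 1·M_2 = 6(Δ_1 - Δ_0) = 30
  1·M_1 + 4·M_2 + 1·M_3 = 6(Δ_2 - Δ_1) = -48
  1·M_2 + 4·M_3 + 1·M_4 = 6(Δ_3 - Δ_2) = 42
Natural end conditions: M_0 = M_4 = 0.
Solving the tridiagonal system: M_0 = 0, M_1 = 171/14, M_2 = -132/7, M_3 = 213/14, M_4 = 0.
On [0, 1], s(t) = -2 - 113/28·t + 0·t² + 57/28·t³.
With t = 1/3: s(1/3) = -206/63.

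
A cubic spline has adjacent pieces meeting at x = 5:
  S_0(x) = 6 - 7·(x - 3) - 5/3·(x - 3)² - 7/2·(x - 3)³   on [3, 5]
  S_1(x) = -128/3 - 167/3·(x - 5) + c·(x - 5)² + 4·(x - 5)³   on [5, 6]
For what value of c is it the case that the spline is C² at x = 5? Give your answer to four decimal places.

S_0''(x) = -10/3 - 21·(x - 3), so S_0''(5) = -136/3. On the right, S_1''(5) = 2c, so c = -68/3.

-22.6667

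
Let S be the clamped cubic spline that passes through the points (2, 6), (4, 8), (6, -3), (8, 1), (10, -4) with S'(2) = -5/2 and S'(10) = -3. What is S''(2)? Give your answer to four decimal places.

Write M_i for S''(x_i). With h_i = 2, 2, 2, 2 and divided differences Δ_i = 1, -11/2, 2, -5/2, the continuity of S' gives the tridiagonal system
  2·M_0 + 8·M_1 + 2·M_2 = 6(Δ_1 - Δ_0) = -39
  2·M_1 + 8·M_2 + 2·M_3 = 6(Δ_2 - Δ_1) = 45
  2·M_2 + 8·M_3 + 2·M_4 = 6(Δ_3 - Δ_2) = -27
Clamped end conditions give two more equations: 2h_0·M_0 + h_0·M_1 = 6(Δ_0 - S'(2)) = 21 and h_3·M_3 + 2h_3·M_4 = 6(S'(10) - Δ_3) = -3.
Solving: M_0 = 1139/112, M_1 = -551/56, M_2 = 155/16, M_3 = -359/56, M_4 = 275/112.

10.1696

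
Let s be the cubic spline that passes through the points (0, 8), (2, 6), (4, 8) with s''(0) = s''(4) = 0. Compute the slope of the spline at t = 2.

0

Write σ_i for s''(x_i). With h_i = 2, 2 and divided differences Δ_i = -1, 1, the continuity of s' gives the tridiagonal system
  2·σ_0 + 8·σ_1 + 2·σ_2 = 6(Δ_1 - Δ_0) = 12
Natural end conditions: σ_0 = σ_2 = 0.
Hence σ_0 = 0, σ_1 = 3/2, σ_2 = 0.
On [2, 4], s'(t) = b_1 + 2c_1·(t - 2) + 3d_1·(t - 2)² with b_1 = Δ_1 - h_1(2σ_1 + σ_2)/6 = 0, c_1 = σ_1/2 = 3/4, d_1 = (σ_2 - σ_1)/(6h_1) = -1/8. So s'(2) = 0.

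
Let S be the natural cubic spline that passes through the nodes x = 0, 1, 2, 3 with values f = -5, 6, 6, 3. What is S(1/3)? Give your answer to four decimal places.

-0.5235

Write M_i for S''(x_i). With h_i = 1, 1, 1 and divided differences Δ_i = 11, 0, -3, the continuity of S' gives the tridiagonal system
  1·M_0 + 4·M_1 + 1·M_2 = 6(Δ_1 - Δ_0) = -66
  1·M_1 + 4·M_2 + 1·M_3 = 6(Δ_2 - Δ_1) = -18
Natural end conditions: M_0 = M_3 = 0.
Forward elimination and back-substitution give M_0 = 0, M_1 = -82/5, M_2 = -2/5, M_3 = 0.
On [0, 1], S(x) = -5 + 206/15·x + 0·x² - 41/15·x³.
With x = 1/3: S(1/3) = -212/405.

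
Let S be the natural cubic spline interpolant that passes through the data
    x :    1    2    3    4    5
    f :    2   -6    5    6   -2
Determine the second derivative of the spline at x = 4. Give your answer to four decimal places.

-8.1429

With σ_i denoting the second derivative at x_i, h_i = 1, 1, 1, 1, and Δ_i = (y_(i+1) − y_i)/h_i = -8, 11, 1, -8:
  1·σ_0 + 4·σ_1 + 1·σ_2 = 6(Δ_1 - Δ_0) = 114
  1·σ_1 + 4·σ_2 + 1·σ_3 = 6(Δ_2 - Δ_1) = -60
  1·σ_2 + 4·σ_3 + 1·σ_4 = 6(Δ_3 - Δ_2) = -54
Natural end conditions: σ_0 = σ_4 = 0.
Forward elimination and back-substitution give σ_0 = 0, σ_1 = 237/7, σ_2 = -150/7, σ_3 = -57/7, σ_4 = 0.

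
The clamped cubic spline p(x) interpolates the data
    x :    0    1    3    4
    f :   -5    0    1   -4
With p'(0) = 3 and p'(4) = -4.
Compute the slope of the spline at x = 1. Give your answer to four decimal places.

4.9571

With m_i denoting the second derivative at x_i, h_i = 1, 2, 1, and Δ_i = (y_(i+1) − y_i)/h_i = 5, 1/2, -5:
  1·m_0 + 6·m_1 + 2·m_2 = 6(Δ_1 - Δ_0) = -27
  2·m_1 + 6·m_2 + 1·m_3 = 6(Δ_2 - Δ_1) = -33
Clamped end conditions give two more equations: 2h_0·m_0 + h_0·m_1 = 6(Δ_0 - p'(0)) = 12 and h_2·m_2 + 2h_2·m_3 = 6(p'(4) - Δ_2) = 6.
Solving: m_0 = 283/35, m_1 = -146/35, m_2 = -176/35, m_3 = 193/35.
On [1, 3], p'(x) = b_1 + 2c_1·(x - 1) + 3d_1·(x - 1)² with b_1 = Δ_1 - h_1(2m_1 + m_2)/6 = 347/70, c_1 = m_1/2 = -73/35, d_1 = (m_2 - m_1)/(6h_1) = -1/14. So p'(1) = 347/70.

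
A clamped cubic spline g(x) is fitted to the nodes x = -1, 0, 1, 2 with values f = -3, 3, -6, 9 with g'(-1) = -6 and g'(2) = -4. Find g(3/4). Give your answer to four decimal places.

-5.5531

Write σ_i for g''(x_i). With h_i = 1, 1, 1 and divided differences Δ_i = 6, -9, 15, the continuity of g' gives the tridiagonal system
  1·σ_0 + 4·σ_1 + 1·σ_2 = 6(Δ_1 - Δ_0) = -90
  1·σ_1 + 4·σ_2 + 1·σ_3 = 6(Δ_2 - Δ_1) = 144
Clamped end conditions give two more equations: 2h_0·σ_0 + h_0·σ_1 = 6(Δ_0 - g'(-1)) = 72 and h_2·σ_2 + 2h_2·σ_3 = 6(g'(2) - Δ_2) = -114.
Forward elimination and back-substitution give σ_0 = 968/15, σ_1 = -856/15, σ_2 = 1106/15, σ_3 = -1408/15.
On [0, 1], g(x) = 3 - 34/15·x - 428/15·x² + 109/5·x³.
With x = 3/4: g(3/4) = -1777/320.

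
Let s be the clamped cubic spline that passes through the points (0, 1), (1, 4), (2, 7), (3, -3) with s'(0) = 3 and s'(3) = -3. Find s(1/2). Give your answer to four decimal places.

Let m_i = s''(x_i). Step sizes h_i = 1, 1, 1; slopes of the chords Δ_i = (y_(i+1) - y_i)/h_i = 3, 3, -10.
  1·m_0 + 4·m_1 + 1·m_2 = 6(Δ_1 - Δ_0) = 0
  1·m_1 + 4·m_2 + 1·m_3 = 6(Δ_2 - Δ_1) = -78
Clamped end conditions give two more equations: 2h_0·m_0 + h_0·m_1 = 6(Δ_0 - s'(0)) = 0 and h_2·m_2 + 2h_2·m_3 = 6(s'(3) - Δ_2) = 42.
Solving: m_0 = -22/5, m_1 = 44/5, m_2 = -154/5, m_3 = 182/5.
On [0, 1], s(x) = 1 + 3·x - 11/5·x² + 11/5·x³.
With x = 1/2: s(1/2) = 89/40.

2.2250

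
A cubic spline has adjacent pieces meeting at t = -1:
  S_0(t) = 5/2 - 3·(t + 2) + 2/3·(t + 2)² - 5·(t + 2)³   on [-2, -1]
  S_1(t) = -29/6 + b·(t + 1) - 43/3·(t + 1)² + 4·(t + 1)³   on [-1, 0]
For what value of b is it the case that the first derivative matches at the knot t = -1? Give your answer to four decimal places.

-16.6667

S_0'(t) = -3 + 4/3·(t + 2) - 15·(t + 2)², so S_0'(-1) = -50/3. On the right, S_1'(-1) = b, so b = -50/3.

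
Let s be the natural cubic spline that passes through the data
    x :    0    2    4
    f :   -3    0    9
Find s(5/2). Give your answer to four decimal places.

Let m_i = s''(x_i). Step sizes h_i = 2, 2; slopes of the chords Δ_i = (y_(i+1) - y_i)/h_i = 3/2, 9/2.
  2·m_0 + 8·m_1 + 2·m_2 = 6(Δ_1 - Δ_0) = 18
Natural end conditions: m_0 = m_2 = 0.
Forward elimination and back-substitution give m_0 = 0, m_1 = 9/4, m_2 = 0.
On [2, 4], s(x) = 0 + 3·(x - 2) + 9/8·(x - 2)² - 3/16·(x - 2)³.
With (x - 2) = 1/2: s(5/2) = 225/128.

1.7578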